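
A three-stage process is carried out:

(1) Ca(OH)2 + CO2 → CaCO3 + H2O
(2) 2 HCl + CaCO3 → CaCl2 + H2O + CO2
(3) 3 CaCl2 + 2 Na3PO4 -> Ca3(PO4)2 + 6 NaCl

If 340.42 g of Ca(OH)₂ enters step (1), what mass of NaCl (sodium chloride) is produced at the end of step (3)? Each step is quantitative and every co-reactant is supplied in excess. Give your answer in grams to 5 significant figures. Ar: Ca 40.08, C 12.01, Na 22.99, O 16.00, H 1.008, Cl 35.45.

M(Ca(OH)2) = 40.08 + 2(16.00) + 2(1.008) = 74.096 g/mol.
M(NaCl) = 22.99 + 35.45 = 58.44 g/mol.
n(Ca(OH)2) = 340.42 / 74.096 = 4.59431 mol.
Reaction (1): Ca(OH)2→CaCO3 ratio 1:1 ⇒ n(CaCO3) = 4.59431 mol.
Reaction (2): CaCO3→CaCl2 ratio 1:1 ⇒ n(CaCl2) = 4.59431 mol.
Reaction (3): CaCl2→NaCl ratio 3:6 ⇒ n(NaCl) = 9.18862 mol.
Mass of NaCl = 9.18862 × 58.44 = 536.983 g.

536.98 g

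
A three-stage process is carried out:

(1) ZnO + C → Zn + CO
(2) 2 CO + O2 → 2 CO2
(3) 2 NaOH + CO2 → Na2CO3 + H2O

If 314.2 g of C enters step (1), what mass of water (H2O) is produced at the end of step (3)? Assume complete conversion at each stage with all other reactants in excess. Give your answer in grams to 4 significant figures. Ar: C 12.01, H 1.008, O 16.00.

M(C) = 12.01 g/mol.
M(H2O) = 2(1.008) + 16.00 = 18.016 g/mol.
n(C) = 314.2 / 12.01 = 26.162 mol.
Reaction (1): C→CO ratio 1:1 ⇒ n(CO) = 26.162 mol.
Reaction (2): CO→CO2 ratio 2:2 ⇒ n(CO2) = 26.162 mol.
Reaction (3): CO2→H2O ratio 1:1 ⇒ n(H2O) = 26.162 mol.
Mass of H2O = 26.162 × 18.016 = 471.33 g.

471.3 g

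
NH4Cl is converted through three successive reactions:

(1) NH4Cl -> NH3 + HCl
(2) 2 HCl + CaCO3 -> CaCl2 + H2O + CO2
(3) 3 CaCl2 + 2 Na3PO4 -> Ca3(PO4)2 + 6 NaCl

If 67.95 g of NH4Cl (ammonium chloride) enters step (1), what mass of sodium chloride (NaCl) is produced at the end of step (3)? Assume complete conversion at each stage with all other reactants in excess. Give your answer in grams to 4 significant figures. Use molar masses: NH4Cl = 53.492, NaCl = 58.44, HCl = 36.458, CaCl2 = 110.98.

74.24 g

n(NH4Cl) = 67.95 / 53.492 = 1.2703 mol.
Reaction (1): NH4Cl→HCl ratio 1:1 ⇒ n(HCl) = 1.2703 mol.
Reaction (2): HCl→CaCl2 ratio 2:1 ⇒ n(CaCl2) = 0.63514 mol.
Reaction (3): CaCl2→NaCl ratio 3:6 ⇒ n(NaCl) = 1.2703 mol.
Mass of NaCl = 1.2703 × 58.44 = 74.235 g.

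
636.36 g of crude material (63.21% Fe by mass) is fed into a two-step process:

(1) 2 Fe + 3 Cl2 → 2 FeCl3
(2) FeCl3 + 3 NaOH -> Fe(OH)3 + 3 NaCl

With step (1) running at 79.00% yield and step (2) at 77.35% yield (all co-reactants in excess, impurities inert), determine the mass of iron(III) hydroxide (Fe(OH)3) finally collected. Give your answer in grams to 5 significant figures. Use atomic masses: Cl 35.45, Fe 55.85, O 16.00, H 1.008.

470.35 g

Pure Fe = 636.36 × 0.6321 = 402.243 g.
M(Fe) = 55.85 g/mol.
M(Fe(OH)3) = 55.85 + 3(16.00) + 3(1.008) = 106.874 g/mol.
n(Fe) = 402.243 / 55.85 = 7.20221 mol.
Step 1 (Fe:FeCl3 = 2:2): theoretical n(FeCl3) = 7.20221 mol; at 79.00% yield, n(FeCl3) = 5.68974 mol.
Step 2 (FeCl3:Fe(OH)3 = 1:1): theoretical n(Fe(OH)3) = 5.68974 mol, so theoretical mass = 5.68974 × 106.874 = 608.085 g.
At 77.35% yield, actual mass of Fe(OH)3 = 608.085 × 0.7735 = 470.354 g.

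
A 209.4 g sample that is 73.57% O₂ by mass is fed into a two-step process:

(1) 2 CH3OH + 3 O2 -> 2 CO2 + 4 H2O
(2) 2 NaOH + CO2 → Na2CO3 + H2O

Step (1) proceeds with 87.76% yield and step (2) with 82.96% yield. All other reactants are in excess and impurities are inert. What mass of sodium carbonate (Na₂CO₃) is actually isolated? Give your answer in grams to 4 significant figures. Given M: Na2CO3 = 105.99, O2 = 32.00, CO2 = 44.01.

247.7 g

Pure O2 = 209.4 × 0.7357 = 154.06 g.
n(O2) = 154.06 / 32.00 = 4.8142 mol.
Step 1 (O2:CO2 = 3:2): theoretical n(CO2) = 3.2095 mol; at 87.76% yield, n(CO2) = 2.8166 mol.
Step 2 (CO2:Na2CO3 = 1:1): theoretical n(Na2CO3) = 2.8166 mol, so theoretical mass = 2.8166 × 105.99 = 298.54 g.
At 82.96% yield, actual mass of Na2CO3 = 298.54 × 0.8296 = 247.67 g.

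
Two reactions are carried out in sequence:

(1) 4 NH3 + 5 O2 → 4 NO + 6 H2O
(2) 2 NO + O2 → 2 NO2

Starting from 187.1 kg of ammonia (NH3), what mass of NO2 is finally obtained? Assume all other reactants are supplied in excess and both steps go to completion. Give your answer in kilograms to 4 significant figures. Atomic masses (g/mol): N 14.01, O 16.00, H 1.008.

M(NH3) = 14.01 + 3(1.008) = 17.034 g/mol.
M(NO2) = 14.01 + 2(16.00) = 46.01 g/mol.
187.1 kg = 187100 g.
n(NH3) = 187100 / 17.034 = 10984 mol.
Step 1 gives a 4:4 ratio of NH3 to NO, so n(NO) = 10984 mol.
In step 2 the NO:NO2 ratio is 2:2, so n(NO2) = 10984 mol.
Mass of NO2 = 10984 × 46.01 = 505370 g = 505.4 kg.

505.4 kg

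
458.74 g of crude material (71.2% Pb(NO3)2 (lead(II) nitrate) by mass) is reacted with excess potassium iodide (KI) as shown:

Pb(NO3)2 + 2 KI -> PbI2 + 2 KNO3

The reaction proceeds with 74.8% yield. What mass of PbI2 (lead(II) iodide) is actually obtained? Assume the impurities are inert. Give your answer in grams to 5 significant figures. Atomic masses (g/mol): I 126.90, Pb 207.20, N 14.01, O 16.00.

Pure Pb(NO3)2 available = 458.74 g × 0.712 = 326.623 g.
M(Pb(NO3)2) = 207.20 + 2(14.01) + 6(16.00) = 331.22 g/mol.
M(PbI2) = 207.20 + 2(126.90) = 461.00 g/mol.
n(Pb(NO3)2) = 326.623 g / 331.22 g/mol = 0.986121 mol.
From the equation the Pb(NO3)2:PbI2 mole ratio is 1:1, so n(PbI2) = 0.986121 × 1/1 = 0.986121 mol.
Mass of PbI2 = 0.986121 mol × 461.00 g/mol = 454.602 g.
Actual mass collected = 454.602 g × 0.748 = 340.042 g.

340.04 g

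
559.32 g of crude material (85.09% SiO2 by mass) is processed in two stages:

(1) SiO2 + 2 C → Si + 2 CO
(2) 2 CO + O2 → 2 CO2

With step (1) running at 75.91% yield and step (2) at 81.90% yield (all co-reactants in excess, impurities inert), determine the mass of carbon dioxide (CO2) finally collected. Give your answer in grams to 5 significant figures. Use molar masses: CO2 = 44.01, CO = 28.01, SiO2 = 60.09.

433.41 g

Pure SiO2 = 559.32 × 0.8509 = 475.925 g.
n(SiO2) = 475.925 / 60.09 = 7.92021 mol.
Step 1 (SiO2:CO = 1:2): theoretical n(CO) = 15.8404 mol; at 75.91% yield, n(CO) = 12.0245 mol.
Step 2 (CO:CO2 = 2:2): theoretical n(CO2) = 12.0245 mol, so theoretical mass = 12.0245 × 44.01 = 529.197 g.
At 81.90% yield, actual mass of CO2 = 529.197 × 0.8190 = 433.412 g.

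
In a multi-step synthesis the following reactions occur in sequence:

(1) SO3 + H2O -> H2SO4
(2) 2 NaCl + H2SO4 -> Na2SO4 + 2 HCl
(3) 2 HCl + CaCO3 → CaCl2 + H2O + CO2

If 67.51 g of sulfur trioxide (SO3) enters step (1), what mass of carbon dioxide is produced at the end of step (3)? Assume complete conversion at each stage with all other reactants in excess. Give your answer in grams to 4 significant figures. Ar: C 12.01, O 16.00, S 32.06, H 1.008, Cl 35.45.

37.11 g

M(SO3) = 32.06 + 3(16.00) = 80.06 g/mol.
M(CO2) = 12.01 + 2(16.00) = 44.01 g/mol.
n(SO3) = 67.51 / 80.06 = 0.84324 mol.
Reaction (1): SO3→H2SO4 ratio 1:1 ⇒ n(H2SO4) = 0.84324 mol.
Reaction (2): H2SO4→HCl ratio 1:2 ⇒ n(HCl) = 1.6865 mol.
Reaction (3): HCl→CO2 ratio 2:1 ⇒ n(CO2) = 0.84324 mol.
Mass of CO2 = 0.84324 × 44.01 = 37.111 g.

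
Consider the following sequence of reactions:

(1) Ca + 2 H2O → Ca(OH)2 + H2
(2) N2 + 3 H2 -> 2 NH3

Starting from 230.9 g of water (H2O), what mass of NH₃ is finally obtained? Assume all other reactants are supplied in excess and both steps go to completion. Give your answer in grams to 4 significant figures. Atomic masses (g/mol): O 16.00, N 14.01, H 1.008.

M(H2O) = 2(1.008) + 16.00 = 18.016 g/mol.
M(NH3) = 14.01 + 3(1.008) = 17.034 g/mol.
n(H2O) = 230.90 / 18.016 = 12.816 mol.
Step 1 gives a 2:1 ratio of H2O to H2, so n(H2) = 6.4082 mol.
In step 2 the H2:NH3 ratio is 3:2, so n(NH3) = 4.2721 mol.
Mass of NH3 = 4.2721 × 17.034 = 72.771 g.

72.77 g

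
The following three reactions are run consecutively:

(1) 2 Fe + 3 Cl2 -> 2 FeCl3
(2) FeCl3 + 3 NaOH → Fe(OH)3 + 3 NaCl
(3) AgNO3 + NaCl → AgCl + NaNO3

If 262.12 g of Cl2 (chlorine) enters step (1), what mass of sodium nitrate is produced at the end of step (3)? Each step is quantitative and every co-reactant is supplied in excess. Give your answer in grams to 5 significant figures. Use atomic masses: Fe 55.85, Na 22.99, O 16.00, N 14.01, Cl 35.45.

628.50 g

M(Cl2) = 2(35.45) = 70.90 g/mol.
M(NaNO3) = 22.99 + 14.01 + 3(16.00) = 85.00 g/mol.
n(Cl2) = 262.12 / 70.90 = 3.69704 mol.
Reaction (1): Cl2→FeCl3 ratio 3:2 ⇒ n(FeCl3) = 2.46469 mol.
Reaction (2): FeCl3→NaCl ratio 1:3 ⇒ n(NaCl) = 7.39408 mol.
Reaction (3): NaCl→NaNO3 ratio 1:1 ⇒ n(NaNO3) = 7.39408 mol.
Mass of NaNO3 = 7.39408 × 85.00 = 628.496 g.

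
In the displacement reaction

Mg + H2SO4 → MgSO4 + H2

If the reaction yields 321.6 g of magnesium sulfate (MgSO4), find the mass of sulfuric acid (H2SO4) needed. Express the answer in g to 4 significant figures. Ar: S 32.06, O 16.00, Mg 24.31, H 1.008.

262.0 g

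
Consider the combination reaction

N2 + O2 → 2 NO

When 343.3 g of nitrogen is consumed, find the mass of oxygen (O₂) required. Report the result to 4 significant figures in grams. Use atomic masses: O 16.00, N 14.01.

M(N2) = 2(14.01) = 28.02 g/mol.
M(O2) = 2(16.00) = 32.00 g/mol.
n(N2) = 343.30 g / 28.02 g/mol = 12.252 mol.
From the equation the N2:O2 mole ratio is 1:1, so n(O2) = 12.252 × 1/1 = 12.252 mol.
Mass of O2 = 12.252 mol × 32.00 g/mol = 392.06 g.

392.1 g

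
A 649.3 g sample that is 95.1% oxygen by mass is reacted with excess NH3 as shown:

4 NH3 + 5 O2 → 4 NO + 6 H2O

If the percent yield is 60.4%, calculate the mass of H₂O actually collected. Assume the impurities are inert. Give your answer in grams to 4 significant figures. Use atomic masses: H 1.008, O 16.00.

252.0 g

Pure O2 available = 649.3 g × 0.951 = 617.48 g.
M(O2) = 2(16.00) = 32.00 g/mol.
M(H2O) = 2(1.008) + 16.00 = 18.016 g/mol.
n(O2) = 617.48 g / 32.00 g/mol = 19.296 mol.
From the equation the O2:H2O mole ratio is 5:6, so n(H2O) = 19.296 × 6/5 = 23.156 mol.
Mass of H2O = 23.156 mol × 18.016 g/mol = 417.17 g.
Actual mass collected = 417.17 g × 0.604 = 251.97 g.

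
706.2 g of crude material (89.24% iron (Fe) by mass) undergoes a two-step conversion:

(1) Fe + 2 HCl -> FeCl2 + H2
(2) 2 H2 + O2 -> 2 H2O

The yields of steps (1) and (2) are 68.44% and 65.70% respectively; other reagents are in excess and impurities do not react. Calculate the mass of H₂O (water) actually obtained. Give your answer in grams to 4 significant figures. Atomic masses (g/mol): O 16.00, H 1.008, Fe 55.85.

91.41 g

Pure Fe = 706.2 × 0.8924 = 630.21 g.
M(Fe) = 55.85 g/mol.
M(H2O) = 2(1.008) + 16.00 = 18.016 g/mol.
n(Fe) = 630.21 / 55.85 = 11.284 mol.
Step 1 (Fe:H2 = 1:1): theoretical n(H2) = 11.284 mol; at 68.44% yield, n(H2) = 7.7228 mol.
Step 2 (H2:H2O = 2:2): theoretical n(H2O) = 7.7228 mol, so theoretical mass = 7.7228 × 18.016 = 139.13 g.
At 65.70% yield, actual mass of H2O = 139.13 × 0.6570 = 91.411 g.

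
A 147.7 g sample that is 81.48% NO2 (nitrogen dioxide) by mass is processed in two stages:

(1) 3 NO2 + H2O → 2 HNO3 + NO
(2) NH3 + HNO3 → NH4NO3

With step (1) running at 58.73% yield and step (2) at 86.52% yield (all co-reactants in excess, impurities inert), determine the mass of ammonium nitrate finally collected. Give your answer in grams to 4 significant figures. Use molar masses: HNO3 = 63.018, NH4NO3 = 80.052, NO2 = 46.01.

70.93 g

Pure NO2 = 147.7 × 0.8148 = 120.35 g.
n(NO2) = 120.35 / 46.01 = 2.6156 mol.
Step 1 (NO2:HNO3 = 3:2): theoretical n(HNO3) = 1.7438 mol; at 58.73% yield, n(HNO3) = 1.0241 mol.
Step 2 (HNO3:NH4NO3 = 1:1): theoretical n(NH4NO3) = 1.0241 mol, so theoretical mass = 1.0241 × 80.052 = 81.982 g.
At 86.52% yield, actual mass of NH4NO3 = 81.982 × 0.8652 = 70.931 g.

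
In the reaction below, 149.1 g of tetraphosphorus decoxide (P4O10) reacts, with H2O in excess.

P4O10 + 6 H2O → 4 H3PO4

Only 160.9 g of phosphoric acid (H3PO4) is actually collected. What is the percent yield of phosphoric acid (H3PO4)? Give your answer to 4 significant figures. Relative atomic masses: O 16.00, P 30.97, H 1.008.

78.15 %

M(P4O10) = 4(30.97) + 10(16.00) = 283.88 g/mol.
M(H3PO4) = 3(1.008) + 30.97 + 4(16.00) = 97.994 g/mol.
n(P4O10) = 149.10 g / 283.88 g/mol = 0.52522 mol.
From the equation the P4O10:H3PO4 mole ratio is 1:4, so n(H3PO4) = 0.52522 × 4/1 = 2.1009 mol.
Mass of H3PO4 = 2.1009 mol × 97.994 g/mol = 205.87 g.
This is the theoretical yield. Percent yield = 160.9 g / 205.87 g × 100% = 78.154%.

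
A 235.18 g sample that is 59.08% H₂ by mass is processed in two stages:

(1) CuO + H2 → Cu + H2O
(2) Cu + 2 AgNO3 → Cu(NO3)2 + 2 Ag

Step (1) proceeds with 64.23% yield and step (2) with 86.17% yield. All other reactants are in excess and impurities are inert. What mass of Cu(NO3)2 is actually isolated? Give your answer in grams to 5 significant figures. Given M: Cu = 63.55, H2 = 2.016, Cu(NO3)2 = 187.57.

7155.0 g

Pure H2 = 235.18 × 0.5908 = 138.944 g.
n(H2) = 138.944 / 2.016 = 68.9208 mol.
Step 1 (H2:Cu = 1:1): theoretical n(Cu) = 68.9208 mol; at 64.23% yield, n(Cu) = 44.2678 mol.
Step 2 (Cu:Cu(NO3)2 = 1:1): theoretical n(Cu(NO3)2) = 44.2678 mol, so theoretical mass = 44.2678 × 187.57 = 8303.32 g.
At 86.17% yield, actual mass of Cu(NO3)2 = 8303.32 × 0.8617 = 7154.97 g.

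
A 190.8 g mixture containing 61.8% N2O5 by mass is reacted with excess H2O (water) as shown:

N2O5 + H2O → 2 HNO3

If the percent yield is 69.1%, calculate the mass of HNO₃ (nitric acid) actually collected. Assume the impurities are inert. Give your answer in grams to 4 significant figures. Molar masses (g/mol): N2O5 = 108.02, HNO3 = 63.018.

95.07 g

Pure N2O5 available = 190.8 g × 0.618 = 117.91 g.
n(N2O5) = 117.91 g / 108.02 g/mol = 1.0916 mol.
From the equation the N2O5:HNO3 mole ratio is 1:2, so n(HNO3) = 1.0916 × 2/1 = 2.1832 mol.
Mass of HNO3 = 2.1832 mol × 63.018 g/mol = 137.58 g.
Actual mass collected = 137.58 g × 0.691 = 95.068 g.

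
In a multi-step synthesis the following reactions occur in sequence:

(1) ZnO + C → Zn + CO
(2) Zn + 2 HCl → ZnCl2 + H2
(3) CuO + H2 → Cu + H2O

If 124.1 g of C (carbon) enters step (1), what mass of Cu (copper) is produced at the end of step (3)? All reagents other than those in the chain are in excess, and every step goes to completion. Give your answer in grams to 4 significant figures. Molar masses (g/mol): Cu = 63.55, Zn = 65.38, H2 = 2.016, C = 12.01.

n(C) = 124.1 / 12.01 = 10.333 mol.
Reaction (1): C→Zn ratio 1:1 ⇒ n(Zn) = 10.333 mol.
Reaction (2): Zn→H2 ratio 1:1 ⇒ n(H2) = 10.333 mol.
Reaction (3): H2→Cu ratio 1:1 ⇒ n(Cu) = 10.333 mol.
Mass of Cu = 10.333 × 63.55 = 656.67 g.

656.7 g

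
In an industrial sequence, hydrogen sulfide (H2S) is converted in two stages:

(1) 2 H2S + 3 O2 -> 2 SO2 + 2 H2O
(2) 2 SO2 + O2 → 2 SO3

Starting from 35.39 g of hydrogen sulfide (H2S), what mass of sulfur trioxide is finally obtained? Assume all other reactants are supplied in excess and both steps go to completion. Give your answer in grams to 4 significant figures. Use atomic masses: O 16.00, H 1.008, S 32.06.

83.15 g

M(H2S) = 2(1.008) + 32.06 = 34.076 g/mol.
M(SO3) = 32.06 + 3(16.00) = 80.06 g/mol.
n(H2S) = 35.390 / 34.076 = 1.0386 mol.
Step 1 gives a 2:2 ratio of H2S to SO2, so n(SO2) = 1.0386 mol.
In step 2 the SO2:SO3 ratio is 2:2, so n(SO3) = 1.0386 mol.
Mass of SO3 = 1.0386 × 80.06 = 83.147 g.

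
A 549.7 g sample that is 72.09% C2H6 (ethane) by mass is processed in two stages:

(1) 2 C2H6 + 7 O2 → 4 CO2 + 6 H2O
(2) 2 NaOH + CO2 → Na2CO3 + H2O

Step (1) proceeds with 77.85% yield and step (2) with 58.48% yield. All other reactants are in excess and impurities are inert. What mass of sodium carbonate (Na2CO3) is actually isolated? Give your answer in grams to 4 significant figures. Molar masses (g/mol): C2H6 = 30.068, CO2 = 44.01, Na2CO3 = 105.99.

1272 g

Pure C2H6 = 549.7 × 0.7209 = 396.28 g.
n(C2H6) = 396.28 / 30.068 = 13.179 mol.
Step 1 (C2H6:CO2 = 2:4): theoretical n(CO2) = 26.359 mol; at 77.85% yield, n(CO2) = 20.520 mol.
Step 2 (CO2:Na2CO3 = 1:1): theoretical n(Na2CO3) = 20.520 mol, so theoretical mass = 20.520 × 105.99 = 2175.0 g.
At 58.48% yield, actual mass of Na2CO3 = 2175.0 × 0.5848 = 1271.9 g.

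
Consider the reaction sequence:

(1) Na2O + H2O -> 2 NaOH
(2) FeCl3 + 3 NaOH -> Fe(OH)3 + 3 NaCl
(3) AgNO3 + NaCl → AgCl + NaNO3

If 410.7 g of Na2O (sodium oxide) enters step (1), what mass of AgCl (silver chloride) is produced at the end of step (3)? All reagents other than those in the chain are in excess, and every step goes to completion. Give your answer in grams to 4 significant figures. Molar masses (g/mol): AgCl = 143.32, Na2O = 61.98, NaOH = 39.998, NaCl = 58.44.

n(Na2O) = 410.7 / 61.98 = 6.6263 mol.
Reaction (1): Na2O→NaOH ratio 1:2 ⇒ n(NaOH) = 13.253 mol.
Reaction (2): NaOH→NaCl ratio 3:3 ⇒ n(NaCl) = 13.253 mol.
Reaction (3): NaCl→AgCl ratio 1:1 ⇒ n(AgCl) = 13.253 mol.
Mass of AgCl = 13.253 × 143.32 = 1899.4 g.

1899 g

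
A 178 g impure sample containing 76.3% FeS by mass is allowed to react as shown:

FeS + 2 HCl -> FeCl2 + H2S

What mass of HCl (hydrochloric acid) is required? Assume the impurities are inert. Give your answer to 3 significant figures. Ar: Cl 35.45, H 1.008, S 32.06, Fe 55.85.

Mass of pure FeS = 178 g × 0.763 = 135.8 g.
M(FeS) = 55.85 + 32.06 = 87.91 g/mol.
M(HCl) = 1.008 + 35.45 = 36.458 g/mol.
n(FeS) = 135.8 g / 87.91 g/mol = 1.545 mol.
From the equation the FeS:HCl mole ratio is 1:2, so n(HCl) = 1.545 × 2/1 = 3.090 mol.
Mass of HCl = 3.090 mol × 36.458 g/mol = 112.6 g.

113 g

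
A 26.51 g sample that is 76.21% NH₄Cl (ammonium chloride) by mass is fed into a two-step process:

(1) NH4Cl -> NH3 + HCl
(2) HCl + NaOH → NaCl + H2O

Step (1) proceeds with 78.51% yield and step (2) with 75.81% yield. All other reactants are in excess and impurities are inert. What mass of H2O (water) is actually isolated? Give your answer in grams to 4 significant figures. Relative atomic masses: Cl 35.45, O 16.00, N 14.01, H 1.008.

4.050 g

Pure NH4Cl = 26.51 × 0.7621 = 20.203 g.
M(NH4Cl) = 14.01 + 4(1.008) + 35.45 = 53.492 g/mol.
M(H2O) = 2(1.008) + 16.00 = 18.016 g/mol.
n(NH4Cl) = 20.203 / 53.492 = 0.37769 mol.
Step 1 (NH4Cl:HCl = 1:1): theoretical n(HCl) = 0.37769 mol; at 78.51% yield, n(HCl) = 0.29652 mol.
Step 2 (HCl:H2O = 1:1): theoretical n(H2O) = 0.29652 mol, so theoretical mass = 0.29652 × 18.016 = 5.3422 g.
At 75.81% yield, actual mass of H2O = 5.3422 × 0.7581 = 4.0499 g.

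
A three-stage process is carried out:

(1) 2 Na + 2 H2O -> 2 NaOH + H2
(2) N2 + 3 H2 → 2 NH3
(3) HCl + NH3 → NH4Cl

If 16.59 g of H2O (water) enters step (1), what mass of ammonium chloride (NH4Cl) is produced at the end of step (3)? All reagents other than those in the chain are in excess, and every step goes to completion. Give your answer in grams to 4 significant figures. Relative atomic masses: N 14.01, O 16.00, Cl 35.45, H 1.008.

M(H2O) = 2(1.008) + 16.00 = 18.016 g/mol.
M(NH4Cl) = 14.01 + 4(1.008) + 35.45 = 53.492 g/mol.
n(H2O) = 16.59 / 18.016 = 0.92085 mol.
Reaction (1): H2O→H2 ratio 2:1 ⇒ n(H2) = 0.46042 mol.
Reaction (2): H2→NH3 ratio 3:2 ⇒ n(NH3) = 0.30695 mol.
Reaction (3): NH3→NH4Cl ratio 1:1 ⇒ n(NH4Cl) = 0.30695 mol.
Mass of NH4Cl = 0.30695 × 53.492 = 16.419 g.

16.42 g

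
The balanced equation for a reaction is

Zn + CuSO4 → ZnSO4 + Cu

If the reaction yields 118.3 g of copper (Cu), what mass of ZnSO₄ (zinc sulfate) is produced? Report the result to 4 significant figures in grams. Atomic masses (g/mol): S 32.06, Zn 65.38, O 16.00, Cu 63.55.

300.5 g

M(Cu) = 63.55 g/mol.
M(ZnSO4) = 65.38 + 32.06 + 4(16.00) = 161.44 g/mol.
n(Cu) = 118.30 g / 63.55 g/mol = 1.8615 mol.
From the equation the Cu:ZnSO4 mole ratio is 1:1, so n(ZnSO4) = 1.8615 × 1/1 = 1.8615 mol.
Mass of ZnSO4 = 1.8615 mol × 161.44 g/mol = 300.52 g.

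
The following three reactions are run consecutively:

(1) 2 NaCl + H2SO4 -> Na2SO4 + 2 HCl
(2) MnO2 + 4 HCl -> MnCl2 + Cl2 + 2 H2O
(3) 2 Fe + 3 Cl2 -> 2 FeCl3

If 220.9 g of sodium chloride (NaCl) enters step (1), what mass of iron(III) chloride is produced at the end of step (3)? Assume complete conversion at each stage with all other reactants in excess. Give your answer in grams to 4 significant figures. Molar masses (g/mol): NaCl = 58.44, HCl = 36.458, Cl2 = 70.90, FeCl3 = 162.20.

n(NaCl) = 220.9 / 58.44 = 3.7799 mol.
Reaction (1): NaCl→HCl ratio 2:2 ⇒ n(HCl) = 3.7799 mol.
Reaction (2): HCl→Cl2 ratio 4:1 ⇒ n(Cl2) = 0.94499 mol.
Reaction (3): Cl2→FeCl3 ratio 3:2 ⇒ n(FeCl3) = 0.62999 mol.
Mass of FeCl3 = 0.62999 × 162.20 = 102.18 g.

102.2 g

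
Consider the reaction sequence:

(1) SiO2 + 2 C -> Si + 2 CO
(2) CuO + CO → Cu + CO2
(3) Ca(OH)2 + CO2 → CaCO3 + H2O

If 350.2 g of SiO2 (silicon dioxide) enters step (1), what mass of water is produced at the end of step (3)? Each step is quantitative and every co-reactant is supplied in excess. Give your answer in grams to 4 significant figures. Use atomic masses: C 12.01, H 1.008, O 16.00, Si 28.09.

M(SiO2) = 28.09 + 2(16.00) = 60.09 g/mol.
M(H2O) = 2(1.008) + 16.00 = 18.016 g/mol.
n(SiO2) = 350.2 / 60.09 = 5.8279 mol.
Reaction (1): SiO2→CO ratio 1:2 ⇒ n(CO) = 11.656 mol.
Reaction (2): CO→CO2 ratio 1:1 ⇒ n(CO2) = 11.656 mol.
Reaction (3): CO2→H2O ratio 1:1 ⇒ n(H2O) = 11.656 mol.
Mass of H2O = 11.656 × 18.016 = 209.99 g.

210.0 g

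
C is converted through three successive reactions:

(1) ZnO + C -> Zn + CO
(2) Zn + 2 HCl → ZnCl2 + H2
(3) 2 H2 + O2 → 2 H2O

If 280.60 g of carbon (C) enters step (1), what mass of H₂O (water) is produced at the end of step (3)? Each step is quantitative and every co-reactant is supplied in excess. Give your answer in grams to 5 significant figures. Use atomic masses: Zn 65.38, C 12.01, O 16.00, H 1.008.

M(C) = 12.01 g/mol.
M(H2O) = 2(1.008) + 16.00 = 18.016 g/mol.
n(C) = 280.60 / 12.01 = 23.3639 mol.
Reaction (1): C→Zn ratio 1:1 ⇒ n(Zn) = 23.3639 mol.
Reaction (2): Zn→H2 ratio 1:1 ⇒ n(H2) = 23.3639 mol.
Reaction (3): H2→H2O ratio 2:2 ⇒ n(H2O) = 23.3639 mol.
Mass of H2O = 23.3639 × 18.016 = 420.923 g.

420.92 g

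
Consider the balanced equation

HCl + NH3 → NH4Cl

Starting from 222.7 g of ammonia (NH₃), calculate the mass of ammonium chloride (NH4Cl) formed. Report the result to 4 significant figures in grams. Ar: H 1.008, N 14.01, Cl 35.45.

M(NH3) = 14.01 + 3(1.008) = 17.034 g/mol.
M(NH4Cl) = 14.01 + 4(1.008) + 35.45 = 53.492 g/mol.
n(NH3) = 222.70 g / 17.034 g/mol = 13.074 mol.
From the equation the NH3:NH4Cl mole ratio is 1:1, so n(NH4Cl) = 13.074 × 1/1 = 13.074 mol.
Mass of NH4Cl = 13.074 mol × 53.492 g/mol = 699.35 g.

699.3 g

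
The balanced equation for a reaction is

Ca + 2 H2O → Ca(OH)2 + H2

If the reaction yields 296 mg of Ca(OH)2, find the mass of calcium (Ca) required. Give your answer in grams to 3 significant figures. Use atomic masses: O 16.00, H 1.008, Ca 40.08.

0.160 g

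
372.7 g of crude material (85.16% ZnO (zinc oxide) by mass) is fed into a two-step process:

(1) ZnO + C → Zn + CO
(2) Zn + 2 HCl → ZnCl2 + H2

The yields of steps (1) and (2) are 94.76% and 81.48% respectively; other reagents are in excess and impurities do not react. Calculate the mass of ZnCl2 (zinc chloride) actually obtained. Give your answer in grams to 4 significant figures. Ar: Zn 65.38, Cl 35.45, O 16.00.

410.4 g

Pure ZnO = 372.7 × 0.8516 = 317.39 g.
M(ZnO) = 65.38 + 16.00 = 81.38 g/mol.
M(ZnCl2) = 65.38 + 2(35.45) = 136.28 g/mol.
n(ZnO) = 317.39 / 81.38 = 3.9001 mol.
Step 1 (ZnO:Zn = 1:1): theoretical n(Zn) = 3.9001 mol; at 94.76% yield, n(Zn) = 3.6957 mol.
Step 2 (Zn:ZnCl2 = 1:1): theoretical n(ZnCl2) = 3.6957 mol, so theoretical mass = 3.6957 × 136.28 = 503.66 g.
At 81.48% yield, actual mass of ZnCl2 = 503.66 × 0.8148 = 410.38 g.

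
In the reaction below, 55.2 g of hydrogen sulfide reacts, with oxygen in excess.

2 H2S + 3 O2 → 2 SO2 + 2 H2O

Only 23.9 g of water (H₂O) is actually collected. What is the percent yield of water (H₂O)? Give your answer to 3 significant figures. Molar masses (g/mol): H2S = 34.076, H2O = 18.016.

81.9 %

n(H2S) = 55.20 g / 34.076 g/mol = 1.620 mol.
From the equation the H2S:H2O mole ratio is 2:2, so n(H2O) = 1.620 × 2/2 = 1.620 mol.
Mass of H2O = 1.620 mol × 18.016 g/mol = 29.18 g.
This is the theoretical yield. Percent yield = 23.9 g / 29.18 g × 100% = 81.89%.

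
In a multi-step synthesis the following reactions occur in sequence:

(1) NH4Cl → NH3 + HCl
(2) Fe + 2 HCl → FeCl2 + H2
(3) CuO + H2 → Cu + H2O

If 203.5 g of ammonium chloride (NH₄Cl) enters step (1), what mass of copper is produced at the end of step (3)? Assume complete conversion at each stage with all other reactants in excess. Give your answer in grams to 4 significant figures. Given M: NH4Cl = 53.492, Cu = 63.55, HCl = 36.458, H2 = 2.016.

120.9 g

n(NH4Cl) = 203.5 / 53.492 = 3.8043 mol.
Reaction (1): NH4Cl→HCl ratio 1:1 ⇒ n(HCl) = 3.8043 mol.
Reaction (2): HCl→H2 ratio 2:1 ⇒ n(H2) = 1.9022 mol.
Reaction (3): H2→Cu ratio 1:1 ⇒ n(Cu) = 1.9022 mol.
Mass of Cu = 1.9022 × 63.55 = 120.88 g.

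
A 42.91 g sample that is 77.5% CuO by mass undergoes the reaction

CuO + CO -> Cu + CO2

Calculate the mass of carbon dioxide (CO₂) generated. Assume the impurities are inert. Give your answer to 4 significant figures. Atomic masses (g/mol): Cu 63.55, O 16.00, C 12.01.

18.40 g

Mass of pure CuO = 42.91 g × 0.775 = 33.255 g.
M(CuO) = 63.55 + 16.00 = 79.55 g/mol.
M(CO2) = 12.01 + 2(16.00) = 44.01 g/mol.
n(CuO) = 33.255 g / 79.55 g/mol = 0.41804 mol.
From the equation the CuO:CO2 mole ratio is 1:1, so n(CO2) = 0.41804 × 1/1 = 0.41804 mol.
Mass of CO2 = 0.41804 mol × 44.01 g/mol = 18.398 g.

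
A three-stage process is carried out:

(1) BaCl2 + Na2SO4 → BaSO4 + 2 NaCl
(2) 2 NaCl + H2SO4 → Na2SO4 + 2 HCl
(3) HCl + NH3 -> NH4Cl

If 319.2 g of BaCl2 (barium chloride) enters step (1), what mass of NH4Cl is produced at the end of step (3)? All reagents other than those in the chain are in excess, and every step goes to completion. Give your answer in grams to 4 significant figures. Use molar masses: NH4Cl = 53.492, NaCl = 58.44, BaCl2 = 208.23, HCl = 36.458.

164.0 g

n(BaCl2) = 319.2 / 208.23 = 1.5329 mol.
Reaction (1): BaCl2→NaCl ratio 1:2 ⇒ n(NaCl) = 3.0658 mol.
Reaction (2): NaCl→HCl ratio 2:2 ⇒ n(HCl) = 3.0658 mol.
Reaction (3): HCl→NH4Cl ratio 1:1 ⇒ n(NH4Cl) = 3.0658 mol.
Mass of NH4Cl = 3.0658 × 53.492 = 164.00 g.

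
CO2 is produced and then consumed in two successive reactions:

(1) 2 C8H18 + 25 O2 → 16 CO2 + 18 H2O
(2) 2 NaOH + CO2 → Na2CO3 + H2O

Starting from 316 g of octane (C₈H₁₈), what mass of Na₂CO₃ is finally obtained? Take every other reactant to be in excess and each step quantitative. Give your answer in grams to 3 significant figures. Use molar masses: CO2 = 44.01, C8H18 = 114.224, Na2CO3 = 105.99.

n(C8H18) = 316.0 / 114.224 = 2.766 mol.
Step 1 gives a 2:16 ratio of C8H18 to CO2, so n(CO2) = 22.13 mol.
In step 2 the CO2:Na2CO3 ratio is 1:1, so n(Na2CO3) = 22.13 mol.
Mass of Na2CO3 = 22.13 × 105.99 = 2346 g.

2350 g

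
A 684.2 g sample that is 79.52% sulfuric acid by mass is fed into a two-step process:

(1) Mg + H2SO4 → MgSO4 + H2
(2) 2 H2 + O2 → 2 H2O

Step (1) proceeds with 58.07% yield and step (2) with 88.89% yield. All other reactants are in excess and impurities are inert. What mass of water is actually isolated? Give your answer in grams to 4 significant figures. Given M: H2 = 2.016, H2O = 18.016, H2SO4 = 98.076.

51.59 g

Pure H2SO4 = 684.2 × 0.7952 = 544.08 g.
n(H2SO4) = 544.08 / 98.076 = 5.5475 mol.
Step 1 (H2SO4:H2 = 1:1): theoretical n(H2) = 5.5475 mol; at 58.07% yield, n(H2) = 3.2214 mol.
Step 2 (H2:H2O = 2:2): theoretical n(H2O) = 3.2214 mol, so theoretical mass = 3.2214 × 18.016 = 58.037 g.
At 88.89% yield, actual mass of H2O = 58.037 × 0.8889 = 51.589 g.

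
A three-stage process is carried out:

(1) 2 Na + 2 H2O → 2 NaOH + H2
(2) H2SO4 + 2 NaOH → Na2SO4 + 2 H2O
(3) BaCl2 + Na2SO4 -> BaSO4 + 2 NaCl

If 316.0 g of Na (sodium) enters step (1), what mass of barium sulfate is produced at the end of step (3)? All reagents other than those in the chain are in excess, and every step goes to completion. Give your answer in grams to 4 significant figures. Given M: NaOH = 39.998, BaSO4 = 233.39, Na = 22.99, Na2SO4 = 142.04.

1604 g

n(Na) = 316.0 / 22.99 = 13.745 mol.
Reaction (1): Na→NaOH ratio 2:2 ⇒ n(NaOH) = 13.745 mol.
Reaction (2): NaOH→Na2SO4 ratio 2:1 ⇒ n(Na2SO4) = 6.8726 mol.
Reaction (3): Na2SO4→BaSO4 ratio 1:1 ⇒ n(BaSO4) = 6.8726 mol.
Mass of BaSO4 = 6.8726 × 233.39 = 1604.0 g.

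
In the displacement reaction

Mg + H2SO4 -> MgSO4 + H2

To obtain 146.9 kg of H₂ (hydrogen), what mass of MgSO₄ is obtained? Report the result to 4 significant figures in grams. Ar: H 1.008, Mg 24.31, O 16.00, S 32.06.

M(H2) = 2(1.008) = 2.016 g/mol.
M(MgSO4) = 24.31 + 32.06 + 4(16.00) = 120.37 g/mol.
Convert: 146.9 kg = 146900 g.
n(H2) = 146900 g / 2.016 g/mol = 72867 mol.
From the equation the H2:MgSO4 mole ratio is 1:1, so n(MgSO4) = 72867 × 1/1 = 72867 mol.
Mass of MgSO4 = 72867 mol × 120.37 g/mol = 8.7710 × 10^6 g.

8771000 g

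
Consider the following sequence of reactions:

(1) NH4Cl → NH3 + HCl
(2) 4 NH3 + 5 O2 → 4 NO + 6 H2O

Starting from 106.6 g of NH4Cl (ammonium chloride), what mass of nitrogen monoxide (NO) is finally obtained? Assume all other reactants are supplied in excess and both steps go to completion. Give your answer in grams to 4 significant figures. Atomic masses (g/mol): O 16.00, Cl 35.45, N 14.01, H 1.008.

59.80 g

M(NH4Cl) = 14.01 + 4(1.008) + 35.45 = 53.492 g/mol.
M(NO) = 14.01 + 16.00 = 30.01 g/mol.
n(NH4Cl) = 106.60 / 53.492 = 1.9928 mol.
Step 1 gives a 1:1 ratio of NH4Cl to NH3, so n(NH3) = 1.9928 mol.
In step 2 the NH3:NO ratio is 4:4, so n(NO) = 1.9928 mol.
Mass of NO = 1.9928 × 30.01 = 59.805 g.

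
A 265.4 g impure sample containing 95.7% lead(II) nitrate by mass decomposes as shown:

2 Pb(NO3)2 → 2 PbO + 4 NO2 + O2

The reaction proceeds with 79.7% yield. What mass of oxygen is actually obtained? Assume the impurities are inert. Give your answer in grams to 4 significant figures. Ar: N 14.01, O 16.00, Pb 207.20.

9.779 g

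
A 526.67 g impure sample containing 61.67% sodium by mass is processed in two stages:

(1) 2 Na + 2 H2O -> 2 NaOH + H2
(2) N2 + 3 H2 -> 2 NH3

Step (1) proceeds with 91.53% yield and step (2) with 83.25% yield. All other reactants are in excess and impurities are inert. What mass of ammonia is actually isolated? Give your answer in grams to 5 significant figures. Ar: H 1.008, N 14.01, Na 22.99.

Pure Na = 526.67 × 0.6167 = 324.797 g.
M(Na) = 22.99 g/mol.
M(NH3) = 14.01 + 3(1.008) = 17.034 g/mol.
n(Na) = 324.797 / 22.99 = 14.1278 mol.
Step 1 (Na:H2 = 2:1): theoretical n(H2) = 7.06388 mol; at 91.53% yield, n(H2) = 6.46557 mol.
Step 2 (H2:NH3 = 3:2): theoretical n(NH3) = 4.31038 mol, so theoretical mass = 4.31038 × 17.034 = 73.4230 g.
At 83.25% yield, actual mass of NH3 = 73.4230 × 0.8325 = 61.1247 g.

61.125 g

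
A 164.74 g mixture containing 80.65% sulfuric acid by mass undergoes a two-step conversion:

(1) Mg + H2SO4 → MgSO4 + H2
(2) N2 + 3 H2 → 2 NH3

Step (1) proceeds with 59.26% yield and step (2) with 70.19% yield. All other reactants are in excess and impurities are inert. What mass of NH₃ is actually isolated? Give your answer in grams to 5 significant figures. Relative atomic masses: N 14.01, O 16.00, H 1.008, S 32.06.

6.3989 g

Pure H2SO4 = 164.74 × 0.8065 = 132.863 g.
M(H2SO4) = 2(1.008) + 32.06 + 4(16.00) = 98.076 g/mol.
M(NH3) = 14.01 + 3(1.008) = 17.034 g/mol.
n(H2SO4) = 132.863 / 98.076 = 1.35469 mol.
Step 1 (H2SO4:H2 = 1:1): theoretical n(H2) = 1.35469 mol; at 59.26% yield, n(H2) = 0.802791 mol.
Step 2 (H2:NH3 = 3:2): theoretical n(NH3) = 0.535194 mol, so theoretical mass = 0.535194 × 17.034 = 9.11649 g.
At 70.19% yield, actual mass of NH3 = 9.11649 × 0.7019 = 6.39887 g.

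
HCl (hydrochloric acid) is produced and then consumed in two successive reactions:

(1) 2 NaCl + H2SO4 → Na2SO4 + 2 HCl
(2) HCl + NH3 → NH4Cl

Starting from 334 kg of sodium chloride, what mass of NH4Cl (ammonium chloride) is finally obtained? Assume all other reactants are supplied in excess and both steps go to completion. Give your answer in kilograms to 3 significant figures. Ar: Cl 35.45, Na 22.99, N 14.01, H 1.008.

306 kg

M(NaCl) = 22.99 + 35.45 = 58.44 g/mol.
M(NH4Cl) = 14.01 + 4(1.008) + 35.45 = 53.492 g/mol.
334 kg = 334000 g.
n(NaCl) = 334000 / 58.44 = 5715 mol.
Step 1 gives a 2:2 ratio of NaCl to HCl, so n(HCl) = 5715 mol.
In step 2 the HCl:NH4Cl ratio is 1:1, so n(NH4Cl) = 5715 mol.
Mass of NH4Cl = 5715 × 53.492 = 305700 g = 306 kg.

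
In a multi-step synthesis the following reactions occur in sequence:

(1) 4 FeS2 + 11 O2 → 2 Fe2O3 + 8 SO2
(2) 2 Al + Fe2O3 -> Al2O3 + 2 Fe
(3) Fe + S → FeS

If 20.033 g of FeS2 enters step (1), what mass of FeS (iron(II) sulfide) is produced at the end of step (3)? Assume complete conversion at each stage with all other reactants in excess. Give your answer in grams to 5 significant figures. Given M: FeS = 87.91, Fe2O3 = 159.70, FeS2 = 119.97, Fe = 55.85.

n(FeS2) = 20.033 / 119.97 = 0.166983 mol.
Reaction (1): FeS2→Fe2O3 ratio 4:2 ⇒ n(Fe2O3) = 0.0834917 mol.
Reaction (2): Fe2O3→Fe ratio 1:2 ⇒ n(Fe) = 0.166983 mol.
Reaction (3): Fe→FeS ratio 1:1 ⇒ n(FeS) = 0.166983 mol.
Mass of FeS = 0.166983 × 87.91 = 14.6795 g.

14.680 g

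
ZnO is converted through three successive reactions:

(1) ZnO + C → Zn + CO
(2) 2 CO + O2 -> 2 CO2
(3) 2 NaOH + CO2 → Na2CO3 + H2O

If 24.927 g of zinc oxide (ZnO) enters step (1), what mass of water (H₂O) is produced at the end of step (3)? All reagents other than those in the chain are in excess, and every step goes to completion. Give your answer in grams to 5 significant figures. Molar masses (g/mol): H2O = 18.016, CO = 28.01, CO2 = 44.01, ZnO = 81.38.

n(ZnO) = 24.927 / 81.38 = 0.306304 mol.
Reaction (1): ZnO→CO ratio 1:1 ⇒ n(CO) = 0.306304 mol.
Reaction (2): CO→CO2 ratio 2:2 ⇒ n(CO2) = 0.306304 mol.
Reaction (3): CO2→H2O ratio 1:1 ⇒ n(H2O) = 0.306304 mol.
Mass of H2O = 0.306304 × 18.016 = 5.51837 g.

5.5184 g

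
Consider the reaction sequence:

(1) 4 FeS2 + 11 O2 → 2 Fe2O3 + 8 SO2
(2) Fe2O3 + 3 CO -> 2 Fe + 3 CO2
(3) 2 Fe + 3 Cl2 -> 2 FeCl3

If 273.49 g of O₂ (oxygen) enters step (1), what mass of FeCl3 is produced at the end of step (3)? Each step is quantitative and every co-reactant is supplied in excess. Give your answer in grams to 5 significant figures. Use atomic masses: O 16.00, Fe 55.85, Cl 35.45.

504.09 g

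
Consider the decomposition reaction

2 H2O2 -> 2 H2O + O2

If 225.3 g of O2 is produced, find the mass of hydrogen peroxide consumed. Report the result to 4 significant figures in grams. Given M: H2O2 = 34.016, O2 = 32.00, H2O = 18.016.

479.0 g

n(O2) = 225.30 g / 32.00 g/mol = 7.0406 mol.
From the equation the O2:H2O2 mole ratio is 1:2, so n(H2O2) = 7.0406 × 2/1 = 14.081 mol.
Mass of H2O2 = 14.081 mol × 34.016 g/mol = 478.99 g.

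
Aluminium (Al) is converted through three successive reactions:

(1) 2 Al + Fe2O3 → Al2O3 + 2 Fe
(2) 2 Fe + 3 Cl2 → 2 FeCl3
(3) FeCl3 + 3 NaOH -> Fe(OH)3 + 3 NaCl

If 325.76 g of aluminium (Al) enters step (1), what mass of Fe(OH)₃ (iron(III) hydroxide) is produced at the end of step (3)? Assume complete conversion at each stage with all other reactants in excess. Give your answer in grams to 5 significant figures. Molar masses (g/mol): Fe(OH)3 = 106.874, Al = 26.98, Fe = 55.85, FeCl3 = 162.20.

n(Al) = 325.76 / 26.98 = 12.0741 mol.
Reaction (1): Al→Fe ratio 2:2 ⇒ n(Fe) = 12.0741 mol.
Reaction (2): Fe→FeCl3 ratio 2:2 ⇒ n(FeCl3) = 12.0741 mol.
Reaction (3): FeCl3→Fe(OH)3 ratio 1:1 ⇒ n(Fe(OH)3) = 12.0741 mol.
Mass of Fe(OH)3 = 12.0741 × 106.874 = 1290.41 g.

1290.4 g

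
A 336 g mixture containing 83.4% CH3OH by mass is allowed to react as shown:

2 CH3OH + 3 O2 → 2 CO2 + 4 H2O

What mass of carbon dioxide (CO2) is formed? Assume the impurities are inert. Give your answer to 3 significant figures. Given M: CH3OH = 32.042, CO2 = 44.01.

385 g

Mass of pure CH3OH = 336 g × 0.834 = 280.2 g.
n(CH3OH) = 280.2 g / 32.042 g/mol = 8.746 mol.
From the equation the CH3OH:CO2 mole ratio is 2:2, so n(CO2) = 8.746 × 2/2 = 8.746 mol.
Mass of CO2 = 8.746 mol × 44.01 g/mol = 384.9 g.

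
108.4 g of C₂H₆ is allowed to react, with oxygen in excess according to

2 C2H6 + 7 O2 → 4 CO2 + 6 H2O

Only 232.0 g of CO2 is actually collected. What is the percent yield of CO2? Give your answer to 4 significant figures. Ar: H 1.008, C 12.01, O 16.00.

73.11 %

M(C2H6) = 2(12.01) + 6(1.008) = 30.068 g/mol.
M(CO2) = 12.01 + 2(16.00) = 44.01 g/mol.
n(C2H6) = 108.40 g / 30.068 g/mol = 3.6052 mol.
From the equation the C2H6:CO2 mole ratio is 2:4, so n(CO2) = 3.6052 × 4/2 = 7.2103 mol.
Mass of CO2 = 7.2103 mol × 44.01 g/mol = 317.33 g.
This is the theoretical yield. Percent yield = 232.0 g / 317.33 g × 100% = 73.111%.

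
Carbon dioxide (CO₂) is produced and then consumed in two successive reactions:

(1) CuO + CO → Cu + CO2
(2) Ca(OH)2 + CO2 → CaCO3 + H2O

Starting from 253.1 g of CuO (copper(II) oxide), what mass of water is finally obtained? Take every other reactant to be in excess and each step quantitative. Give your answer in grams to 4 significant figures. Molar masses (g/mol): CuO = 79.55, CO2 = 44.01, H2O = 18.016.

57.32 g

n(CuO) = 253.10 / 79.55 = 3.1816 mol.
Step 1 gives a 1:1 ratio of CuO to CO2, so n(CO2) = 3.1816 mol.
In step 2 the CO2:H2O ratio is 1:1, so n(H2O) = 3.1816 mol.
Mass of H2O = 3.1816 × 18.016 = 57.321 g.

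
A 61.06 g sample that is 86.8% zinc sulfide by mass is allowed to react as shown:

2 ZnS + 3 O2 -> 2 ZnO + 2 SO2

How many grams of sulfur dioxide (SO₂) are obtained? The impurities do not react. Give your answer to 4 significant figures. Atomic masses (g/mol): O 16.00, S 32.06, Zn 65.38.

Mass of pure ZnS = 61.06 g × 0.868 = 53.000 g.
M(ZnS) = 65.38 + 32.06 = 97.44 g/mol.
M(SO2) = 32.06 + 2(16.00) = 64.06 g/mol.
n(ZnS) = 53.000 g / 97.44 g/mol = 0.54393 mol.
From the equation the ZnS:SO2 mole ratio is 2:2, so n(SO2) = 0.54393 × 2/2 = 0.54393 mol.
Mass of SO2 = 0.54393 mol × 64.06 g/mol = 34.844 g.

34.84 g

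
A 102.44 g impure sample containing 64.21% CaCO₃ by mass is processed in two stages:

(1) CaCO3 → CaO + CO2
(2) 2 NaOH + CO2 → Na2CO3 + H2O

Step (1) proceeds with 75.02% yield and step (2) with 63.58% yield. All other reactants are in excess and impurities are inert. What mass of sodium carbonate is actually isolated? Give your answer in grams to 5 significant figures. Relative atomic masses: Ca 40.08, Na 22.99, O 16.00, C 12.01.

33.223 g

Pure CaCO3 = 102.44 × 0.6421 = 65.7767 g.
M(CaCO3) = 40.08 + 12.01 + 3(16.00) = 100.09 g/mol.
M(Na2CO3) = 2(22.99) + 12.01 + 3(16.00) = 105.99 g/mol.
n(CaCO3) = 65.7767 / 100.09 = 0.657176 mol.
Step 1 (CaCO3:CO2 = 1:1): theoretical n(CO2) = 0.657176 mol; at 75.02% yield, n(CO2) = 0.493013 mol.
Step 2 (CO2:Na2CO3 = 1:1): theoretical n(Na2CO3) = 0.493013 mol, so theoretical mass = 0.493013 × 105.99 = 52.2545 g.
At 63.58% yield, actual mass of Na2CO3 = 52.2545 × 0.6358 = 33.2234 g.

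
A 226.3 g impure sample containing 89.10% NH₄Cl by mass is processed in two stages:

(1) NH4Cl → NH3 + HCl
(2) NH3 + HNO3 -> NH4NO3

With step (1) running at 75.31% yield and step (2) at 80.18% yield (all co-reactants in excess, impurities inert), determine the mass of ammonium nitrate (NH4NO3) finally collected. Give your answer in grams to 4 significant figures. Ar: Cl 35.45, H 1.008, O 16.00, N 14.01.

Pure NH4Cl = 226.3 × 0.8910 = 201.63 g.
M(NH4Cl) = 14.01 + 4(1.008) + 35.45 = 53.492 g/mol.
M(NH4NO3) = 2(14.01) + 4(1.008) + 3(16.00) = 80.052 g/mol.
n(NH4Cl) = 201.63 / 53.492 = 3.7694 mol.
Step 1 (NH4Cl:NH3 = 1:1): theoretical n(NH3) = 3.7694 mol; at 75.31% yield, n(NH3) = 2.8387 mol.
Step 2 (NH3:NH4NO3 = 1:1): theoretical n(NH4NO3) = 2.8387 mol, so theoretical mass = 2.8387 × 80.052 = 227.25 g.
At 80.18% yield, actual mass of NH4NO3 = 227.25 × 0.8018 = 182.21 g.

182.2 g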